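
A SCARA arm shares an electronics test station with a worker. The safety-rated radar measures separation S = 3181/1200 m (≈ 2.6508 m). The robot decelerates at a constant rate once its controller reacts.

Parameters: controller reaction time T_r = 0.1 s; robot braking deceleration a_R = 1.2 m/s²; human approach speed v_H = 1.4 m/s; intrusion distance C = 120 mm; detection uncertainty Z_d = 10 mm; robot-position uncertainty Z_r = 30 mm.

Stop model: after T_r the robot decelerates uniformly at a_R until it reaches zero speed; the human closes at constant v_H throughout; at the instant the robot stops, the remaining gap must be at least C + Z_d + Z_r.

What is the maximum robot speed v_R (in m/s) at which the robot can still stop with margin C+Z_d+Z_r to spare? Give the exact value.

v_R_max = 13/10 m/s = 1.3000 m/s

collect terms ⇒ (5/12)·v_R² + (19/15)·v_R + (-2821/1200) = 0
  disc = (19/15)² − 4·(5/12)·(-2821/1200) = 2209/400 ; √disc = 47/20
  v_R = (−(19/15) + 47/20) / (2·(5/12)) = 13/10 m/s
check:
T_s = v_R/a_R = (13/10)/(6/5) = 1.0833 s
robot in T_r: 1.3000·0.1000 = 0.1300 m
robot under decel: 1.3000²/(2·1.2000) = 0.7042 m
person approaches 1.4000·(0.1000+1.0833) = 1.6567 m
residual clearance needed = 0.1200+0.0100+0.0300 = 0.1600 m
sum ≈ 0.1300+0.7042+1.6567+0.1600 ≈ 2.6508 m = S ✓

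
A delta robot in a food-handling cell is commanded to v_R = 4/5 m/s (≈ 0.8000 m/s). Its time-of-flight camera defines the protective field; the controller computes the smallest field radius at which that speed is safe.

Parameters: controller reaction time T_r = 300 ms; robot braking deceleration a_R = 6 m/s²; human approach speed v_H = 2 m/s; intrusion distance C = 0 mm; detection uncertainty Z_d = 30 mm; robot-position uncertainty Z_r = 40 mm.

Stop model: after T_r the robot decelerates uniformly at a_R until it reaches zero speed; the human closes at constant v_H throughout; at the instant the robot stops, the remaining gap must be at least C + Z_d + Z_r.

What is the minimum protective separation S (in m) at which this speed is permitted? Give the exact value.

S_min = 123/100 m = 1.2300 m

braking lasts T_s = (4/5)/6 = 0.1333 s
robot covers v_R·T_r = 0.8000·0.3000 = 0.2400 m before braking
braking distance = 0.8000²/(2·6.0000) = 0.0533 m
human over T_r+T_s: 2.0000·(0.3000+0.1333) = 0.8667 m
C+Z_d+Z_r = 0.0000+0.0300+0.0400 = 0.0700 m
S_min ≈ 0.2400+0.0533+0.8667+0.0700  ⇒  S_min = 123/100 m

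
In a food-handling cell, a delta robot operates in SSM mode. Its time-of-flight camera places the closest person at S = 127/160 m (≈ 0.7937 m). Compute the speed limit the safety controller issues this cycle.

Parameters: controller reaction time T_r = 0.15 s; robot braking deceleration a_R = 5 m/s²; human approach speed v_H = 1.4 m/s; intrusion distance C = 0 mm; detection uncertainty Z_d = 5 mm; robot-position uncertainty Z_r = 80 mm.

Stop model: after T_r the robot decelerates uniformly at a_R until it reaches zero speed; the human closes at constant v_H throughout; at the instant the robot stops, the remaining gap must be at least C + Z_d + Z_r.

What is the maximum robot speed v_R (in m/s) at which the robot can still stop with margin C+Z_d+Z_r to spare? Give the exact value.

v_R_max = 19/20 m/s = 0.9500 m/s

collect terms ⇒ (1/10)·v_R² + (43/100)·v_R + (-399/800) = 0
  disc = (43/100)² − 4·(1/10)·(-399/800) = 961/2500 ; √disc = 31/50
  v_R = (−(43/100) + 31/50) / (2·(1/10)) = 19/20 m/s
check:
braking lasts T_s = (19/20)/5 = 0.1900 s
reaction-phase robot travel = 0.9500·0.1500 = 0.1425 m
robot under decel: 0.9500²/(2·5.0000) = 0.0902 m
person approaches 1.4000·(0.1500+0.1900) = 0.4760 m
margins: 0.0000+0.0050+0.0800 = 0.0850 m
sum ≈ 0.1425+0.0902+0.4760+0.0850 ≈ 0.7937 m = S ✓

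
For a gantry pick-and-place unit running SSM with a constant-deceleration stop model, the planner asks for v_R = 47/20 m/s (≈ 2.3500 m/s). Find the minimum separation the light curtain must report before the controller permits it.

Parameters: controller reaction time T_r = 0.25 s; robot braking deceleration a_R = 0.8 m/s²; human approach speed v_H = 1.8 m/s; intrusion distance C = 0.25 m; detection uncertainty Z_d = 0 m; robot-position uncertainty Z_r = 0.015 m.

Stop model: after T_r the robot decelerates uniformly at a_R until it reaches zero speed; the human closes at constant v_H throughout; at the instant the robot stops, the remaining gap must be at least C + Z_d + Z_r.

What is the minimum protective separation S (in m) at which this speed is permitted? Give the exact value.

braking lasts T_s = (47/20)/(4/5) = 2.9375 s
robot in T_r: 2.3500·0.2500 = 0.5875 m
robot covers 2.3500·2.9375 − ½·0.8000·2.9375² = 3.4516 m while stopping
human over T_r+T_s: 1.8000·(0.2500+2.9375) = 5.7375 m
residual clearance needed = 0.2500+0.0000+0.0150 = 0.2650 m
S_min ≈ 0.5875+3.4516+5.7375+0.2650  ⇒  S_min = 32133/3200 m

S_min = 32133/3200 m = 10.0416 m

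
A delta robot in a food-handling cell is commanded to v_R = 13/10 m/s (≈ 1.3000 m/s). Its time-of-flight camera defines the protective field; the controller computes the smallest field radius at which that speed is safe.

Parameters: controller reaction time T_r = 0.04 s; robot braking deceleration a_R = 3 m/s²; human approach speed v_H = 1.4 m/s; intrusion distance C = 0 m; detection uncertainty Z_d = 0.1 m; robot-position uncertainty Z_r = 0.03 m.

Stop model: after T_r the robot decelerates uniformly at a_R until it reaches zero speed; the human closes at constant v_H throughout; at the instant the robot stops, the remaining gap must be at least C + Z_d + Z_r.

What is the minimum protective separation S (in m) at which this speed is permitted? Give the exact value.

braking lasts T_s = (13/10)/3 = 0.4333 s
reaction-phase robot travel = 1.3000·0.0400 = 0.0520 m
robot covers 1.3000·0.4333 − ½·3.0000·0.4333² = 0.2817 m while stopping
human over T_r+T_s: 1.4000·(0.0400+0.4333) = 0.6627 m
C+Z_d+Z_r = 0.0000+0.1000+0.0300 = 0.1300 m
S_min ≈ 0.0520+0.2817+0.6627+0.1300  ⇒  S_min = 3379/3000 m

S_min = 3379/3000 m = 1.1263 m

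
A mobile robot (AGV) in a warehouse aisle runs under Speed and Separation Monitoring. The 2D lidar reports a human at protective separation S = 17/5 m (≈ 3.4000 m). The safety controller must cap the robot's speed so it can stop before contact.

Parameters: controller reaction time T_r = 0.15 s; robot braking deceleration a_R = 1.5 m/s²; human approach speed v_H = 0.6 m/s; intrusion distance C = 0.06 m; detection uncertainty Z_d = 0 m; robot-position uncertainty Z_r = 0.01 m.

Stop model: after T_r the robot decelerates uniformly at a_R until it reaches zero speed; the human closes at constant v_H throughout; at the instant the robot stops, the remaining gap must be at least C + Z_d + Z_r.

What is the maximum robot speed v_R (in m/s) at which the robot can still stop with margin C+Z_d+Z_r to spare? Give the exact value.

v_R_max = 12/5 m/s = 2.4000 m/s

collect terms ⇒ (1/3)·v_R² + (11/20)·v_R + (-81/25) = 0
  disc = (11/20)² − 4·(1/3)·(-81/25) = 1849/400 ; √disc = 43/20
  v_R = (−(11/20) + 43/20) / (2·(1/3)) = 12/5 m/s
check:
braking lasts T_s = (12/5)/(3/2) = 1.6000 s
robot covers v_R·T_r = 2.4000·0.1500 = 0.3600 m before braking
braking distance = 2.4000²/(2·1.5000) = 1.9200 m
human over T_r+T_s: 0.6000·(0.1500+1.6000) = 1.0500 m
C+Z_d+Z_r = 0.0600+0.0000+0.0100 = 0.0700 m
sum ≈ 0.3600+1.9200+1.0500+0.0700 ≈ 3.4000 m = S ✓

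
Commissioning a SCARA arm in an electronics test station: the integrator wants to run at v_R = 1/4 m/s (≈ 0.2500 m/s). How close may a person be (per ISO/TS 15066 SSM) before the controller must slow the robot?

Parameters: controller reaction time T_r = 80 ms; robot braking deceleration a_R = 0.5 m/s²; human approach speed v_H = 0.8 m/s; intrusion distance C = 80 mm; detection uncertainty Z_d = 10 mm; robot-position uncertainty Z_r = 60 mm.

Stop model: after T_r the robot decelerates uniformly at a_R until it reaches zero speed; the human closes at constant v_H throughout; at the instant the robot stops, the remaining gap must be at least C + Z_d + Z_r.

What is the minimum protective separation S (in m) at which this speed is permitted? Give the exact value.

stop time T_s = (1/4)/(1/2) = 0.5000 s
reaction-phase robot travel = 0.2500·0.0800 = 0.0200 m
robot covers 0.2500·0.5000 − ½·0.5000·0.5000² = 0.0625 m while stopping
person approaches 0.8000·(0.0800+0.5000) = 0.4640 m
C+Z_d+Z_r = 0.0800+0.0100+0.0600 = 0.1500 m
S_min ≈ 0.0200+0.0625+0.4640+0.1500  ⇒  S_min = 1393/2000 m

S_min = 1393/2000 m = 0.6965 m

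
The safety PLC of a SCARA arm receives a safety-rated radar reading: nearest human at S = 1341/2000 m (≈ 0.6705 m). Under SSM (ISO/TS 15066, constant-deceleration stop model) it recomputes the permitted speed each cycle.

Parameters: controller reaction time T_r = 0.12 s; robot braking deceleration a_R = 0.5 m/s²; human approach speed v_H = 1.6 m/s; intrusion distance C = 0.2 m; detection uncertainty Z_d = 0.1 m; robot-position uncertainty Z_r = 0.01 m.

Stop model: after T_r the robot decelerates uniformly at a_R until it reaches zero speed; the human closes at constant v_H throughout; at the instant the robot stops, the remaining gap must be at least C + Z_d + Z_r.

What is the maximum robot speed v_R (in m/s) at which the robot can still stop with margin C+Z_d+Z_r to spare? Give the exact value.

at the boundary: (1)·v² + (83/25)·v + (-337/2000) = 0
  disc = (83/25)² − 4·(1)·(-337/2000) = 29241/2500 ; √disc = 171/50
  v_R = (−(83/25) + 171/50) / (2·(1)) = 1/20 m/s
check:
braking lasts T_s = (1/20)/(1/2) = 0.1000 s
robot covers v_R·T_r = 0.0500·0.1200 = 0.0060 m before braking
braking distance = 0.0500²/(2·0.5000) = 0.0025 m
human over T_r+T_s: 1.6000·(0.1200+0.1000) = 0.3520 m
C+Z_d+Z_r = 0.2000+0.1000+0.0100 = 0.3100 m
sum ≈ 0.0060+0.0025+0.3520+0.3100 ≈ 0.6705 m = S ✓

v_R_max = 1/20 m/s = 0.0500 m/s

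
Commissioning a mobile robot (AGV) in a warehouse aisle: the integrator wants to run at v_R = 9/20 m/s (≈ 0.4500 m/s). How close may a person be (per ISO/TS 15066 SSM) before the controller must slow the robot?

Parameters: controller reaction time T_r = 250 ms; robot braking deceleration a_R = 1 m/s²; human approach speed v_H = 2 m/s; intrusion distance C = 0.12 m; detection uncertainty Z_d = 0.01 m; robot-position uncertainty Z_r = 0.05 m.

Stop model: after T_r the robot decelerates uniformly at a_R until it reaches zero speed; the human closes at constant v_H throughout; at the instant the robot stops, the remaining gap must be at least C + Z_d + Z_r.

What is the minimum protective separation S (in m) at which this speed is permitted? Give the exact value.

T_s = v_R/a_R = (9/20)/1 = 0.4500 s
robot in T_r: 0.4500·0.2500 = 0.1125 m
braking distance = 0.4500²/(2·1.0000) = 0.1013 m
human closes 2.0000·0.7000 = 1.4000 m
margins: 0.1200+0.0100+0.0500 = 0.1800 m
S_min ≈ 0.1125+0.1013+1.4000+0.1800  ⇒  S_min = 287/160 m

S_min = 287/160 m = 1.7937 m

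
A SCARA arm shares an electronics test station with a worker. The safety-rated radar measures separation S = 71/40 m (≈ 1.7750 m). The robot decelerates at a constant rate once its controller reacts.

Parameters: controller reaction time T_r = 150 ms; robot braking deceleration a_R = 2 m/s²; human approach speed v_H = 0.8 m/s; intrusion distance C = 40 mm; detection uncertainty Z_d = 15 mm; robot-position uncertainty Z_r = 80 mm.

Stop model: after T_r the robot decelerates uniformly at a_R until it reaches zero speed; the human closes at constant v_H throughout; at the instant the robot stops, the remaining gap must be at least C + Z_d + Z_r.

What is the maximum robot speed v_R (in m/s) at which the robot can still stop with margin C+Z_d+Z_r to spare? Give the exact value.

collect terms ⇒ (1/4)·v_R² + (11/20)·v_R + (-38/25) = 0
  disc = (11/20)² − 4·(1/4)·(-38/25) = 729/400 ; √disc = 27/20
  v_R = (−(11/20) + 27/20) / (2·(1/4)) = 8/5 m/s
check:
stop time T_s = (8/5)/2 = 0.8000 s
reaction-phase robot travel = 1.6000·0.1500 = 0.2400 m
robot covers 1.6000·0.8000 − ½·2.0000·0.8000² = 0.6400 m while stopping
human closes 0.8000·0.9500 = 0.7600 m
residual clearance needed = 0.0400+0.0150+0.0800 = 0.1350 m
sum ≈ 0.2400+0.6400+0.7600+0.1350 ≈ 1.7750 m = S ✓

v_R_max = 8/5 m/s = 1.6000 m/s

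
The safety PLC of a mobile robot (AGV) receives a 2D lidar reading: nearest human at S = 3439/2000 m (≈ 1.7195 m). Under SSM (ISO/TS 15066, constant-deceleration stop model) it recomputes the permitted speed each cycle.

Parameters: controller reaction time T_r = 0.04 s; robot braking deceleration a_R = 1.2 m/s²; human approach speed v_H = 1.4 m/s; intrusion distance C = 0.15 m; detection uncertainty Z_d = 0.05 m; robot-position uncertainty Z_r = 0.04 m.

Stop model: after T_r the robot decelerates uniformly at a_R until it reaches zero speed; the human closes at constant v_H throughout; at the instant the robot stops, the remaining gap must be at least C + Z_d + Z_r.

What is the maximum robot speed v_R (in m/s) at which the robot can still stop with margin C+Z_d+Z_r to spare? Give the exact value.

at the boundary: (5/12)·v² + (181/150)·v + (-2847/2000) = 0
  disc = (181/150)² − 4·(5/12)·(-2847/2000) = 344569/90000 ; √disc = 587/300
  v_R = (−(181/150) + 587/300) / (2·(5/12)) = 9/10 m/s
check:
braking lasts T_s = (9/10)/(6/5) = 0.7500 s
robot in T_r: 0.9000·0.0400 = 0.0360 m
robot under decel: 0.9000²/(2·1.2000) = 0.3375 m
human closes 1.4000·0.7900 = 1.1060 m
margins: 0.1500+0.0500+0.0400 = 0.2400 m
sum ≈ 0.0360+0.3375+1.1060+0.2400 ≈ 1.7195 m = S ✓

v_R_max = 9/10 m/s = 0.9000 m/s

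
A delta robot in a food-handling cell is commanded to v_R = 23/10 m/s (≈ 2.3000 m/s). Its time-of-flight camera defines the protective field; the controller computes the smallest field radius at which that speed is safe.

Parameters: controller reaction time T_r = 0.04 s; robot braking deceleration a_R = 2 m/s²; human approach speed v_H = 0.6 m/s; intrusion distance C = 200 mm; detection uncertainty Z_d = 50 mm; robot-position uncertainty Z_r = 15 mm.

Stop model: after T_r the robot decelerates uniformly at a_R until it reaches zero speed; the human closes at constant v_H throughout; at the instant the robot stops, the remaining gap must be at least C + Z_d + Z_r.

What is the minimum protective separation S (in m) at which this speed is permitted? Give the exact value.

stop time T_s = (23/10)/2 = 1.1500 s
robot in T_r: 2.3000·0.0400 = 0.0920 m
robot under decel: 2.3000²/(2·2.0000) = 1.3225 m
human closes 0.6000·1.1900 = 0.7140 m
C+Z_d+Z_r = 0.2000+0.0500+0.0150 = 0.2650 m
S_min ≈ 0.0920+1.3225+0.7140+0.2650  ⇒  S_min = 4787/2000 m

S_min = 4787/2000 m = 2.3935 m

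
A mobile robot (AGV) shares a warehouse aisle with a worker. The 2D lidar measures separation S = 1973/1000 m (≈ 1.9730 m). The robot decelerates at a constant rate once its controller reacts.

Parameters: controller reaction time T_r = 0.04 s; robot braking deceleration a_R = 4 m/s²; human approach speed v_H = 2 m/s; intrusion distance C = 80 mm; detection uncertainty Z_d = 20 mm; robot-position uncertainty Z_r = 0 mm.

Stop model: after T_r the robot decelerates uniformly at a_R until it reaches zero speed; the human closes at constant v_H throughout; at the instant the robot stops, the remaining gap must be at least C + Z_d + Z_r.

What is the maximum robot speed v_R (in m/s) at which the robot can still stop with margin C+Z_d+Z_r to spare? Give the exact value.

v_R_max = 11/5 m/s = 2.2000 m/s

at the boundary: (1/8)·v² + (27/50)·v + (-1793/1000) = 0
  disc = (27/50)² − 4·(1/8)·(-1793/1000) = 11881/10000 ; √disc = 109/100
  v_R = (−(27/50) + 109/100) / (2·(1/8)) = 11/5 m/s
check:
braking lasts T_s = (11/5)/4 = 0.5500 s
robot in T_r: 2.2000·0.0400 = 0.0880 m
braking distance = 2.2000²/(2·4.0000) = 0.6050 m
human closes 2.0000·0.5900 = 1.1800 m
margins: 0.0800+0.0200+0.0000 = 0.1000 m
sum ≈ 0.0880+0.6050+1.1800+0.1000 ≈ 1.9730 m = S ✓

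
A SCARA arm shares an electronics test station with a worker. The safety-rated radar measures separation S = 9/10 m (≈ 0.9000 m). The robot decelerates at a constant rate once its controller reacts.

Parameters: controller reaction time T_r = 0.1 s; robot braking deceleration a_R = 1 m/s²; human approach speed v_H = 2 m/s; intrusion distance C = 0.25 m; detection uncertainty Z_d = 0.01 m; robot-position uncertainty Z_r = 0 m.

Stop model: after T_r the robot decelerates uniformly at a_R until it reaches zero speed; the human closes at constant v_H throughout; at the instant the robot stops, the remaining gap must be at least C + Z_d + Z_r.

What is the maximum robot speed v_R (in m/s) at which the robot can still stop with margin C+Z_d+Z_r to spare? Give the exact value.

v_R_max = 1/5 m/s = 0.2000 m/s

collect terms ⇒ (1/2)·v_R² + (21/10)·v_R + (-11/25) = 0
  disc = (21/10)² − 4·(1/2)·(-11/25) = 529/100 ; √disc = 23/10
  v_R = (−(21/10) + 23/10) / (2·(1/2)) = 1/5 m/s
check:
T_s = v_R/a_R = (1/5)/1 = 0.2000 s
robot covers v_R·T_r = 0.2000·0.1000 = 0.0200 m before braking
braking distance = 0.2000²/(2·1.0000) = 0.0200 m
human closes 2.0000·0.3000 = 0.6000 m
residual clearance needed = 0.2500+0.0100+0.0000 = 0.2600 m
sum ≈ 0.0200+0.0200+0.6000+0.2600 ≈ 0.9000 m = S ✓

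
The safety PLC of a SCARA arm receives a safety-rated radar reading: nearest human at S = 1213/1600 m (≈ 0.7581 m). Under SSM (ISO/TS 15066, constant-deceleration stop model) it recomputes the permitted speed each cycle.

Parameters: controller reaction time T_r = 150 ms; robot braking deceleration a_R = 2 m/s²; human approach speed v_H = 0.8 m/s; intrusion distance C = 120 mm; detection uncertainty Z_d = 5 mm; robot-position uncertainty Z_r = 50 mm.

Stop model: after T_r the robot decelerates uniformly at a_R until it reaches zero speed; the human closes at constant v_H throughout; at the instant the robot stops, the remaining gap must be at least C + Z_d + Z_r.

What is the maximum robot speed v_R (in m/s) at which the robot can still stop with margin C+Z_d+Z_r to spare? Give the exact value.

collect terms ⇒ (1/4)·v_R² + (11/20)·v_R + (-741/1600) = 0
  disc = (11/20)² − 4·(1/4)·(-741/1600) = 49/64 ; √disc = 7/8
  v_R = (−(11/20) + 7/8) / (2·(1/4)) = 13/20 m/s
check:
T_s = v_R/a_R = (13/20)/2 = 0.3250 s
reaction-phase robot travel = 0.6500·0.1500 = 0.0975 m
robot under decel: 0.6500²/(2·2.0000) = 0.1056 m
human over T_r+T_s: 0.8000·(0.1500+0.3250) = 0.3800 m
margins: 0.1200+0.0050+0.0500 = 0.1750 m
sum ≈ 0.0975+0.1056+0.3800+0.1750 ≈ 0.7581 m = S ✓

v_R_max = 13/20 m/s = 0.6500 m/s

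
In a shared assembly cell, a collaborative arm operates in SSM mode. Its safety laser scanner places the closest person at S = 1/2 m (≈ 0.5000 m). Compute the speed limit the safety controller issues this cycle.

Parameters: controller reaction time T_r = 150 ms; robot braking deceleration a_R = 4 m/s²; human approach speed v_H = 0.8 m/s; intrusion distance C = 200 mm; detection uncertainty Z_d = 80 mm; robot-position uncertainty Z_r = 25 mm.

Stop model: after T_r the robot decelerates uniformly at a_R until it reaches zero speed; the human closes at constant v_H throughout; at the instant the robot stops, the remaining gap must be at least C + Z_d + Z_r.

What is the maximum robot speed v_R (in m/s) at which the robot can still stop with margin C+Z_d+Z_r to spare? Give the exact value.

collect terms ⇒ (1/8)·v_R² + (7/20)·v_R + (-3/40) = 0
  disc = (7/20)² − 4·(1/8)·(-3/40) = 4/25 ; √disc = 2/5
  v_R = (−(7/20) + 2/5) / (2·(1/8)) = 1/5 m/s
check:
T_s = v_R/a_R = (1/5)/4 = 0.0500 s
robot in T_r: 0.2000·0.1500 = 0.0300 m
robot covers 0.2000·0.0500 − ½·4.0000·0.0500² = 0.0050 m while stopping
human closes 0.8000·0.2000 = 0.1600 m
margins: 0.2000+0.0800+0.0250 = 0.3050 m
sum ≈ 0.0300+0.0050+0.1600+0.3050 ≈ 0.5000 m = S ✓

v_R_max = 1/5 m/s = 0.2000 m/s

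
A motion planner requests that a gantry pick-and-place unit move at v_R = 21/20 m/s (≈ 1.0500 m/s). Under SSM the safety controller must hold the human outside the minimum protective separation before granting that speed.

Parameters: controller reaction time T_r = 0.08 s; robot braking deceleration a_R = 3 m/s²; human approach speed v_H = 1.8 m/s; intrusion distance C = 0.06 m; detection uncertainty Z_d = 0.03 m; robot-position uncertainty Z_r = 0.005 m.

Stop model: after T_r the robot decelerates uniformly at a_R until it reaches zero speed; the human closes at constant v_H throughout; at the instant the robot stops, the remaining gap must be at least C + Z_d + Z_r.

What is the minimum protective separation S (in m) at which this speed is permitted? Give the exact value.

T_s = v_R/a_R = (21/20)/3 = 0.3500 s
reaction-phase robot travel = 1.0500·0.0800 = 0.0840 m
braking distance = 1.0500²/(2·3.0000) = 0.1837 m
person approaches 1.8000·(0.0800+0.3500) = 0.7740 m
residual clearance needed = 0.0600+0.0300+0.0050 = 0.0950 m
S_min ≈ 0.0840+0.1837+0.7740+0.0950  ⇒  S_min = 4547/4000 m

S_min = 4547/4000 m = 1.1367 m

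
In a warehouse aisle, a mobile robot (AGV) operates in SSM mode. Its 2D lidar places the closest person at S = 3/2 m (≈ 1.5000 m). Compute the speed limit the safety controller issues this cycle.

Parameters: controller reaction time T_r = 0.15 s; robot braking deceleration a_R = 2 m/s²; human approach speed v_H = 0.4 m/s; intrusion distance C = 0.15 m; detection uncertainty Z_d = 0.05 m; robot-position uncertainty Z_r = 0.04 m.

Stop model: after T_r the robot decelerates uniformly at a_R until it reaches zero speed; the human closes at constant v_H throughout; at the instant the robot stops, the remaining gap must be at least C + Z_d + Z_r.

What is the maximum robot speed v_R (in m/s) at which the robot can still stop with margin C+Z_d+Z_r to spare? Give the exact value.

v_R_max = 8/5 m/s = 1.6000 m/s

collect terms ⇒ (1/4)·v_R² + (7/20)·v_R + (-6/5) = 0
  disc = (7/20)² − 4·(1/4)·(-6/5) = 529/400 ; √disc = 23/20
  v_R = (−(7/20) + 23/20) / (2·(1/4)) = 8/5 m/s
check:
braking lasts T_s = (8/5)/2 = 0.8000 s
robot covers v_R·T_r = 1.6000·0.1500 = 0.2400 m before braking
braking distance = 1.6000²/(2·2.0000) = 0.6400 m
person approaches 0.4000·(0.1500+0.8000) = 0.3800 m
margins: 0.1500+0.0500+0.0400 = 0.2400 m
sum ≈ 0.2400+0.6400+0.3800+0.2400 ≈ 1.5000 m = S ✓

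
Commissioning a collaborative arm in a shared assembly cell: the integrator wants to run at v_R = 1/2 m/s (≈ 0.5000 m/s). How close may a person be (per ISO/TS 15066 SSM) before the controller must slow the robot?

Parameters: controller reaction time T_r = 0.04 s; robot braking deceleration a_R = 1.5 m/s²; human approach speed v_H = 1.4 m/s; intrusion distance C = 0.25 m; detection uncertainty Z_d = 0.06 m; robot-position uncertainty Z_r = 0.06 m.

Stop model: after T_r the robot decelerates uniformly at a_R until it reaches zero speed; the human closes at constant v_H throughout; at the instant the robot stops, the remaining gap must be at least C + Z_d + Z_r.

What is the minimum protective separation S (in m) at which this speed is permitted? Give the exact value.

braking lasts T_s = (1/2)/(3/2) = 0.3333 s
robot covers v_R·T_r = 0.5000·0.0400 = 0.0200 m before braking
robot under decel: 0.5000²/(2·1.5000) = 0.0833 m
person approaches 1.4000·(0.0400+0.3333) = 0.5227 m
residual clearance needed = 0.2500+0.0600+0.0600 = 0.3700 m
S_min ≈ 0.0200+0.0833+0.5227+0.3700  ⇒  S_min = 249/250 m

S_min = 249/250 m = 0.9960 m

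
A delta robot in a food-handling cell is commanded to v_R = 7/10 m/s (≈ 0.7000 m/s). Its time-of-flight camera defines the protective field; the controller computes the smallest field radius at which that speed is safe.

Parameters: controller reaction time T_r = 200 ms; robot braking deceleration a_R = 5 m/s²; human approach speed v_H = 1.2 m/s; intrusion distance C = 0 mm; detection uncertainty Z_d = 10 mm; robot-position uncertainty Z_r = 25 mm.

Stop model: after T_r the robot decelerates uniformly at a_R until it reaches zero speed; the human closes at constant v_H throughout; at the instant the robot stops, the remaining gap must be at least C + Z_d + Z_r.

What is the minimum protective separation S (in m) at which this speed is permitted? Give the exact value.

stop time T_s = (7/10)/5 = 0.1400 s
robot covers v_R·T_r = 0.7000·0.2000 = 0.1400 m before braking
braking distance = 0.7000²/(2·5.0000) = 0.0490 m
human closes 1.2000·0.3400 = 0.4080 m
residual clearance needed = 0.0000+0.0100+0.0250 = 0.0350 m
S_min ≈ 0.1400+0.0490+0.4080+0.0350  ⇒  S_min = 79/125 m

S_min = 79/125 m = 0.6320 m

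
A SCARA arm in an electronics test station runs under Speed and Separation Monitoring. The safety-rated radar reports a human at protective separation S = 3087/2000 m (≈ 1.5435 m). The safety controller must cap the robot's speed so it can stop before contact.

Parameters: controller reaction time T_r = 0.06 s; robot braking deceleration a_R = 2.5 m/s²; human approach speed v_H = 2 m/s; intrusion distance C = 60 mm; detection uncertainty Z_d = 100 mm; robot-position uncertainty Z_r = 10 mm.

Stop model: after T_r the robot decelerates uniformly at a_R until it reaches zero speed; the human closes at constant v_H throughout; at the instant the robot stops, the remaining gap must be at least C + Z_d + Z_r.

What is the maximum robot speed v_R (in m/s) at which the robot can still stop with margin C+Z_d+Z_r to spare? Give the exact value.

v_R_max = 23/20 m/s = 1.1500 m/s

collect terms ⇒ (1/5)·v_R² + (43/50)·v_R + (-2507/2000) = 0
  disc = (43/50)² − 4·(1/5)·(-2507/2000) = 1089/625 ; √disc = 33/25
  v_R = (−(43/50) + 33/25) / (2·(1/5)) = 23/20 m/s
check:
braking lasts T_s = (23/20)/(5/2) = 0.4600 s
reaction-phase robot travel = 1.1500·0.0600 = 0.0690 m
robot covers 1.1500·0.4600 − ½·2.5000·0.4600² = 0.2645 m while stopping
human closes 2.0000·0.5200 = 1.0400 m
margins: 0.0600+0.1000+0.0100 = 0.1700 m
sum ≈ 0.0690+0.2645+1.0400+0.1700 ≈ 1.5435 m = S ✓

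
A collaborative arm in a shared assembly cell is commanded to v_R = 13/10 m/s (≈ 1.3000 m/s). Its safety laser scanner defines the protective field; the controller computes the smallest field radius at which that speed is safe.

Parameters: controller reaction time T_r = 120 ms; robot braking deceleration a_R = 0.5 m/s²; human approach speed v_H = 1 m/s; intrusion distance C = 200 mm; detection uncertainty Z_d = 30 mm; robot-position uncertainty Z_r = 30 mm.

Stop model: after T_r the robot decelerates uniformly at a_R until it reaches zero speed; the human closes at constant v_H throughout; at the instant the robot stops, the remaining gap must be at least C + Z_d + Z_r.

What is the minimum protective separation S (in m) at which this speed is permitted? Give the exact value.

S_min = 2413/500 m = 4.8260 m

braking lasts T_s = (13/10)/(1/2) = 2.6000 s
robot covers v_R·T_r = 1.3000·0.1200 = 0.1560 m before braking
braking distance = 1.3000²/(2·0.5000) = 1.6900 m
human over T_r+T_s: 1.0000·(0.1200+2.6000) = 2.7200 m
C+Z_d+Z_r = 0.2000+0.0300+0.0300 = 0.2600 m
S_min ≈ 0.1560+1.6900+2.7200+0.2600  ⇒  S_min = 2413/500 m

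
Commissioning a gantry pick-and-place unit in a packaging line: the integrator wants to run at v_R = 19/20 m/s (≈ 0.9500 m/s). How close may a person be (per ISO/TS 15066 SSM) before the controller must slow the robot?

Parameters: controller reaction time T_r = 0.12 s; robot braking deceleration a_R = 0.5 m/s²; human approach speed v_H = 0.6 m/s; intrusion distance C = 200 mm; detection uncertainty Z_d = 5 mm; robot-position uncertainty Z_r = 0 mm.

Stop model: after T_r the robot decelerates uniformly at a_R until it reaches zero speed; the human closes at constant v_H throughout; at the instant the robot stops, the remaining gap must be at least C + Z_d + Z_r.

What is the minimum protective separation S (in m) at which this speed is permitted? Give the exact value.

stop time T_s = (19/20)/(1/2) = 1.9000 s
robot covers v_R·T_r = 0.9500·0.1200 = 0.1140 m before braking
robot under decel: 0.9500²/(2·0.5000) = 0.9025 m
human closes 0.6000·2.0200 = 1.2120 m
margins: 0.2000+0.0050+0.0000 = 0.2050 m
S_min ≈ 0.1140+0.9025+1.2120+0.2050  ⇒  S_min = 4867/2000 m

S_min = 4867/2000 m = 2.4335 m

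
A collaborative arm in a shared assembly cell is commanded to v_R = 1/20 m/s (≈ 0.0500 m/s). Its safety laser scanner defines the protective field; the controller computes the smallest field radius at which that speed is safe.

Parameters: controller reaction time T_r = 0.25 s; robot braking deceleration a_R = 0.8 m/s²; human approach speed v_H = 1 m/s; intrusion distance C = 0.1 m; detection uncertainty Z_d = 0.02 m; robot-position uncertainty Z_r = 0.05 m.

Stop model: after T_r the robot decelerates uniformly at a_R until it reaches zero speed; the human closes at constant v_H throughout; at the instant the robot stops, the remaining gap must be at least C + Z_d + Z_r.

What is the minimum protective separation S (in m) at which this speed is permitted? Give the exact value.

S_min = 1589/3200 m = 0.4966 m

T_s = v_R/a_R = (1/20)/(4/5) = 0.0625 s
robot covers v_R·T_r = 0.0500·0.2500 = 0.0125 m before braking
robot covers 0.0500·0.0625 − ½·0.8000·0.0625² = 0.0016 m while stopping
human over T_r+T_s: 1.0000·(0.2500+0.0625) = 0.3125 m
residual clearance needed = 0.1000+0.0200+0.0500 = 0.1700 m
S_min ≈ 0.0125+0.0016+0.3125+0.1700  ⇒  S_min = 1589/3200 m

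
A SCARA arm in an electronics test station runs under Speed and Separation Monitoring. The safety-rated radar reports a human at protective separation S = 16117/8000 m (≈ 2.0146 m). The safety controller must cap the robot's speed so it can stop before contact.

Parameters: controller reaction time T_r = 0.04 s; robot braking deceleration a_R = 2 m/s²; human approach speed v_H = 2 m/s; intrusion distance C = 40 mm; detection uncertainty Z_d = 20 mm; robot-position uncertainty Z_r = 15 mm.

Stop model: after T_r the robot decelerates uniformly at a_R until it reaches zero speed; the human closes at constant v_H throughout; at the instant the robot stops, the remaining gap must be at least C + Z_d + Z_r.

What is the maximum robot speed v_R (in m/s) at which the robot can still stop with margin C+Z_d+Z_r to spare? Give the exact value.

quadratic (1/4)·v² + (26/25)·v + (-14877/8000) = 0
  disc = (26/25)² − 4·(1/4)·(-14877/8000) = 117649/40000 ; √disc = 343/200
  v_R = (−(26/25) + 343/200) / (2·(1/4)) = 27/20 m/s
check:
stop time T_s = (27/20)/2 = 0.6750 s
robot in T_r: 1.3500·0.0400 = 0.0540 m
robot covers 1.3500·0.6750 − ½·2.0000·0.6750² = 0.4556 m while stopping
human closes 2.0000·0.7150 = 1.4300 m
C+Z_d+Z_r = 0.0400+0.0200+0.0150 = 0.0750 m
sum ≈ 0.0540+0.4556+1.4300+0.0750 ≈ 2.0146 m = S ✓

v_R_max = 27/20 m/s = 1.3500 m/s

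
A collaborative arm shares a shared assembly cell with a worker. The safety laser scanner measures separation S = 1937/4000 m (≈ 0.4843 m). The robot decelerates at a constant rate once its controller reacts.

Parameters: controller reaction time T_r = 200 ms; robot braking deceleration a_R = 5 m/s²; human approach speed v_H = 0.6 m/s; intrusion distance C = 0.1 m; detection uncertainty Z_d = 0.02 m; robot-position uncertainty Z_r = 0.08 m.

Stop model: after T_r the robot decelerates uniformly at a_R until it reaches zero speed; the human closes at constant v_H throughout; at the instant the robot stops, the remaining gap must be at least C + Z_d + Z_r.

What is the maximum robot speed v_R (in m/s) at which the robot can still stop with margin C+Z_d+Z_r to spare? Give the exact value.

v_R_max = 9/20 m/s = 0.4500 m/s

at the boundary: (1/10)·v² + (8/25)·v + (-657/4000) = 0
  disc = (8/25)² − 4·(1/10)·(-657/4000) = 1681/10000 ; √disc = 41/100
  v_R = (−(8/25) + 41/100) / (2·(1/10)) = 9/20 m/s
check:
braking lasts T_s = (9/20)/5 = 0.0900 s
robot in T_r: 0.4500·0.2000 = 0.0900 m
braking distance = 0.4500²/(2·5.0000) = 0.0203 m
person approaches 0.6000·(0.2000+0.0900) = 0.1740 m
C+Z_d+Z_r = 0.1000+0.0200+0.0800 = 0.2000 m
sum ≈ 0.0900+0.0203+0.1740+0.2000 ≈ 0.4843 m = S ✓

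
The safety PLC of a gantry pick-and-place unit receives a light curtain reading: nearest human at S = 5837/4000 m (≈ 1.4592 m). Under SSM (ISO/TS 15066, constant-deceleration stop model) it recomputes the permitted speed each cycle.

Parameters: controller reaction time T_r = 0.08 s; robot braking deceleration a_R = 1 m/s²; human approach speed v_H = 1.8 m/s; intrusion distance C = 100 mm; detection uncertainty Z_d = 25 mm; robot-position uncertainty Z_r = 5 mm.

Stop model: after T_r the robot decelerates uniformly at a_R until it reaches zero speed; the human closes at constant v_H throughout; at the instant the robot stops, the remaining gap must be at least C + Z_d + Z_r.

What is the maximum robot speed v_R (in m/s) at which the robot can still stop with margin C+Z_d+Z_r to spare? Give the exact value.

collect terms ⇒ (1/2)·v_R² + (47/25)·v_R + (-4741/4000) = 0
  disc = (47/25)² − 4·(1/2)·(-4741/4000) = 59049/10000 ; √disc = 243/100
  v_R = (−(47/25) + 243/100) / (2·(1/2)) = 11/20 m/s
check:
stop time T_s = (11/20)/1 = 0.5500 s
robot in T_r: 0.5500·0.0800 = 0.0440 m
robot under decel: 0.5500²/(2·1.0000) = 0.1512 m
person approaches 1.8000·(0.0800+0.5500) = 1.1340 m
margins: 0.1000+0.0250+0.0050 = 0.1300 m
sum ≈ 0.0440+0.1512+1.1340+0.1300 ≈ 1.4592 m = S ✓

v_R_max = 11/20 m/s = 0.5500 m/s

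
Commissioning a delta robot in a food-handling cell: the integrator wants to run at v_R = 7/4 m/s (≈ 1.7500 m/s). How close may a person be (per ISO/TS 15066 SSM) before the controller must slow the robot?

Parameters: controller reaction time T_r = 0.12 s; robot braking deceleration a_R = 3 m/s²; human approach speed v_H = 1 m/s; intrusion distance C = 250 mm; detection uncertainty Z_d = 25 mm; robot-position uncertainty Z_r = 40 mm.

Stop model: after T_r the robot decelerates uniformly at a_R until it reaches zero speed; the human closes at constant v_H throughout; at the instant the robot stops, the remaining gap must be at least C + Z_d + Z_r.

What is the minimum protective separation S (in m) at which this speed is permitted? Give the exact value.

S_min = 1391/800 m = 1.7388 m

braking lasts T_s = (7/4)/3 = 0.5833 s
robot in T_r: 1.7500·0.1200 = 0.2100 m
braking distance = 1.7500²/(2·3.0000) = 0.5104 m
human closes 1.0000·0.7033 = 0.7033 m
C+Z_d+Z_r = 0.2500+0.0250+0.0400 = 0.3150 m
S_min ≈ 0.2100+0.5104+0.7033+0.3150  ⇒  S_min = 1391/800 m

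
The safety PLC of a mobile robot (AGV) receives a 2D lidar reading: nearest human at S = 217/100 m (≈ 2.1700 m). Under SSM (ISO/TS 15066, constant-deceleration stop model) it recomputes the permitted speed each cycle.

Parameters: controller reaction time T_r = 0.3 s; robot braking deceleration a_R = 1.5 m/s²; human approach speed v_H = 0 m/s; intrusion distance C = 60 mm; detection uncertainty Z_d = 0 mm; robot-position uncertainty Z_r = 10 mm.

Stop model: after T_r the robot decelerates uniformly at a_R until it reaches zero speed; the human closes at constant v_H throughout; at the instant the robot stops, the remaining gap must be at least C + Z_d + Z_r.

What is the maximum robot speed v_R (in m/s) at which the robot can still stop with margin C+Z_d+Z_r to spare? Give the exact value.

quadratic (1/3)·v² + (3/10)·v + (-21/10) = 0
  disc = (3/10)² − 4·(1/3)·(-21/10) = 289/100 ; √disc = 17/10
  v_R = (−(3/10) + 17/10) / (2·(1/3)) = 21/10 m/s
check:
stop time T_s = (21/10)/(3/2) = 1.4000 s
robot covers v_R·T_r = 2.1000·0.3000 = 0.6300 m before braking
robot covers 2.1000·1.4000 − ½·1.5000·1.4000² = 1.4700 m while stopping
human over T_r+T_s: 0.0000·(0.3000+1.4000) = 0.0000 m
margins: 0.0600+0.0000+0.0100 = 0.0700 m
sum ≈ 0.6300+1.4700+0.0000+0.0700 ≈ 2.1700 m = S ✓

v_R_max = 21/10 m/s = 2.1000 m/s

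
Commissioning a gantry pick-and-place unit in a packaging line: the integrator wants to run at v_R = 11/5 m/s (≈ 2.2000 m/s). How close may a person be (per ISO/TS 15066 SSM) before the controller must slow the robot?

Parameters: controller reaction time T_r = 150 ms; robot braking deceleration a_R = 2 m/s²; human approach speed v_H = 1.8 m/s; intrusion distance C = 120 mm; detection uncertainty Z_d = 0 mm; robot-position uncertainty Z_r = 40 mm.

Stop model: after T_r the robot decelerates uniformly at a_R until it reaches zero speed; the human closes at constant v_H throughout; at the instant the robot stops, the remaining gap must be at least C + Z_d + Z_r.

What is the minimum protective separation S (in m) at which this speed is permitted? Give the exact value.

S_min = 79/20 m = 3.9500 m

braking lasts T_s = (11/5)/2 = 1.1000 s
robot in T_r: 2.2000·0.1500 = 0.3300 m
robot under decel: 2.2000²/(2·2.0000) = 1.2100 m
person approaches 1.8000·(0.1500+1.1000) = 2.2500 m
residual clearance needed = 0.1200+0.0000+0.0400 = 0.1600 m
S_min ≈ 0.3300+1.2100+2.2500+0.1600  ⇒  S_min = 79/20 m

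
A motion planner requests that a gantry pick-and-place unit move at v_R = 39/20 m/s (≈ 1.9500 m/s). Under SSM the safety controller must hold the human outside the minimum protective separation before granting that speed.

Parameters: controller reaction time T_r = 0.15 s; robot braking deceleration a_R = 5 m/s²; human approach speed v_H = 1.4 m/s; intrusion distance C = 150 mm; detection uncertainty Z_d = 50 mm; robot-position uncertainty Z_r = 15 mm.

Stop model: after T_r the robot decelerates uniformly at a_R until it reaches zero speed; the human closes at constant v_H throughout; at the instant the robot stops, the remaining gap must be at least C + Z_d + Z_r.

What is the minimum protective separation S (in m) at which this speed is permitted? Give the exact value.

S_min = 263/160 m = 1.6438 m

stop time T_s = (39/20)/5 = 0.3900 s
reaction-phase robot travel = 1.9500·0.1500 = 0.2925 m
robot under decel: 1.9500²/(2·5.0000) = 0.3802 m
human closes 1.4000·0.5400 = 0.7560 m
C+Z_d+Z_r = 0.1500+0.0500+0.0150 = 0.2150 m
S_min ≈ 0.2925+0.3802+0.7560+0.2150  ⇒  S_min = 263/160 m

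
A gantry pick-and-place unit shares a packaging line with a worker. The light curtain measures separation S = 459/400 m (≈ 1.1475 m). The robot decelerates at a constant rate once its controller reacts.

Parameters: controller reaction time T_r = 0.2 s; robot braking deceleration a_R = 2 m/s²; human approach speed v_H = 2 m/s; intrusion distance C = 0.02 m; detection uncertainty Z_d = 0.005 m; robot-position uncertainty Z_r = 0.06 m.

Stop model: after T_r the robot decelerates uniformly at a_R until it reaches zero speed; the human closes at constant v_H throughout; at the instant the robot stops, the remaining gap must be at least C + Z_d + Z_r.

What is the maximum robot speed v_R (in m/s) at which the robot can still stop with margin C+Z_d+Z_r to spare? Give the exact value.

collect terms ⇒ (1/4)·v_R² + (6/5)·v_R + (-53/80) = 0
  disc = (6/5)² − 4·(1/4)·(-53/80) = 841/400 ; √disc = 29/20
  v_R = (−(6/5) + 29/20) / (2·(1/4)) = 1/2 m/s
check:
stop time T_s = (1/2)/2 = 0.2500 s
robot covers v_R·T_r = 0.5000·0.2000 = 0.1000 m before braking
robot under decel: 0.5000²/(2·2.0000) = 0.0625 m
person approaches 2.0000·(0.2000+0.2500) = 0.9000 m
residual clearance needed = 0.0200+0.0050+0.0600 = 0.0850 m
sum ≈ 0.1000+0.0625+0.9000+0.0850 ≈ 1.1475 m = S ✓

v_R_max = 1/2 m/s = 0.5000 m/s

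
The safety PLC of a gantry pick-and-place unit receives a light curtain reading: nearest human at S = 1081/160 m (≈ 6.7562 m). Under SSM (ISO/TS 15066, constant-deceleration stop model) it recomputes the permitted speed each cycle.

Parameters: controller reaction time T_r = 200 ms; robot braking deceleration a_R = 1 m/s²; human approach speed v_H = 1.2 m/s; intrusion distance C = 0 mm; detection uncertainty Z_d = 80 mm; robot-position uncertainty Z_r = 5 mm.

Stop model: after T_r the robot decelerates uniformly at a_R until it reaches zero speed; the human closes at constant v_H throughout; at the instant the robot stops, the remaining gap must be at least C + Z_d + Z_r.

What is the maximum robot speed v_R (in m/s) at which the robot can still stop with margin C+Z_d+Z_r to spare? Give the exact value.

collect terms ⇒ (1/2)·v_R² + (7/5)·v_R + (-1029/160) = 0
  disc = (7/5)² − 4·(1/2)·(-1029/160) = 5929/400 ; √disc = 77/20
  v_R = (−(7/5) + 77/20) / (2·(1/2)) = 49/20 m/s
check:
stop time T_s = (49/20)/1 = 2.4500 s
robot in T_r: 2.4500·0.2000 = 0.4900 m
robot under decel: 2.4500²/(2·1.0000) = 3.0013 m
human closes 1.2000·2.6500 = 3.1800 m
residual clearance needed = 0.0000+0.0800+0.0050 = 0.0850 m
sum ≈ 0.4900+3.0013+3.1800+0.0850 ≈ 6.7562 m = S ✓

v_R_max = 49/20 m/s = 2.4500 m/s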